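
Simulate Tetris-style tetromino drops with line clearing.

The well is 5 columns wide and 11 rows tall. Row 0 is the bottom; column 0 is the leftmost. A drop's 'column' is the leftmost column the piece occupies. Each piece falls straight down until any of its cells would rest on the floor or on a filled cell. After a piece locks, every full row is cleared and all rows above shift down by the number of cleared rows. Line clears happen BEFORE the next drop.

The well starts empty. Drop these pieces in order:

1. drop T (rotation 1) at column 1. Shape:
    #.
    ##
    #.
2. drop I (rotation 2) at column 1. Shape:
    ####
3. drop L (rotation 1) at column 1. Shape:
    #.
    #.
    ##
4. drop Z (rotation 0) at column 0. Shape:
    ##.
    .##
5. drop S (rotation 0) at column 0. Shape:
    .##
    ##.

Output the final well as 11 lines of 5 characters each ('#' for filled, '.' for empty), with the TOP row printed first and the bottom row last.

Answer: .##..
##...
##...
.##..
.#...
.#...
.##..
.####
.#...
.##..
.#...

Derivation:
Drop 1: T rot1 at col 1 lands with bottom-row=0; cleared 0 line(s) (total 0); column heights now [0 3 2 0 0], max=3
Drop 2: I rot2 at col 1 lands with bottom-row=3; cleared 0 line(s) (total 0); column heights now [0 4 4 4 4], max=4
Drop 3: L rot1 at col 1 lands with bottom-row=4; cleared 0 line(s) (total 0); column heights now [0 7 5 4 4], max=7
Drop 4: Z rot0 at col 0 lands with bottom-row=7; cleared 0 line(s) (total 0); column heights now [9 9 8 4 4], max=9
Drop 5: S rot0 at col 0 lands with bottom-row=9; cleared 0 line(s) (total 0); column heights now [10 11 11 4 4], max=11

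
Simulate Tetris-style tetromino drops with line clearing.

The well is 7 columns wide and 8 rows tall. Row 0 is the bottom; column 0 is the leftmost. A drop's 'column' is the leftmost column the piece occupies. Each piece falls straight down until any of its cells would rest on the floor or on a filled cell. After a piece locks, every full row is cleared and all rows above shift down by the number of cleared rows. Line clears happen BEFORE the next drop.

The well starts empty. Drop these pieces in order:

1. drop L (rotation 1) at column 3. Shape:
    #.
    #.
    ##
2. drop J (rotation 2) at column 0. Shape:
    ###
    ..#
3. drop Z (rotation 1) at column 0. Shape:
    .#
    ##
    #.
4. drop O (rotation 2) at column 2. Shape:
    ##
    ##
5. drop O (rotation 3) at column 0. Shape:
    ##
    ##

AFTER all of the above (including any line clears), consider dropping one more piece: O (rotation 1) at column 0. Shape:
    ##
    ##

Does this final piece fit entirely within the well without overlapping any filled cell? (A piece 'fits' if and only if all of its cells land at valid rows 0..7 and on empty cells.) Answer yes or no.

Answer: no

Derivation:
Drop 1: L rot1 at col 3 lands with bottom-row=0; cleared 0 line(s) (total 0); column heights now [0 0 0 3 1 0 0], max=3
Drop 2: J rot2 at col 0 lands with bottom-row=0; cleared 0 line(s) (total 0); column heights now [2 2 2 3 1 0 0], max=3
Drop 3: Z rot1 at col 0 lands with bottom-row=2; cleared 0 line(s) (total 0); column heights now [4 5 2 3 1 0 0], max=5
Drop 4: O rot2 at col 2 lands with bottom-row=3; cleared 0 line(s) (total 0); column heights now [4 5 5 5 1 0 0], max=5
Drop 5: O rot3 at col 0 lands with bottom-row=5; cleared 0 line(s) (total 0); column heights now [7 7 5 5 1 0 0], max=7
Test piece O rot1 at col 0 (width 2): heights before test = [7 7 5 5 1 0 0]; fits = False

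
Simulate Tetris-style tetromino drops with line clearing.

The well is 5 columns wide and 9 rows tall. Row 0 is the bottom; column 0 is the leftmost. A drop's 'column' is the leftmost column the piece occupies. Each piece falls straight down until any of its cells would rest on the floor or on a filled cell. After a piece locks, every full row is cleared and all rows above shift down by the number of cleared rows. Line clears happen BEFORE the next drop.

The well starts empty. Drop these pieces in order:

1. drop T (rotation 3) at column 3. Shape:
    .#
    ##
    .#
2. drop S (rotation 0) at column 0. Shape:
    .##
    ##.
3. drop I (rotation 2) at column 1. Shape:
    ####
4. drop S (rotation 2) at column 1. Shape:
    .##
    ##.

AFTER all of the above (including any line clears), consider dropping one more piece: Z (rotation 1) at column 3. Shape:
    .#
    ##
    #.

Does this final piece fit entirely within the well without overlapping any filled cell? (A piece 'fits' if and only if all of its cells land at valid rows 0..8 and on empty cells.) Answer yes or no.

Answer: yes

Derivation:
Drop 1: T rot3 at col 3 lands with bottom-row=0; cleared 0 line(s) (total 0); column heights now [0 0 0 2 3], max=3
Drop 2: S rot0 at col 0 lands with bottom-row=0; cleared 0 line(s) (total 0); column heights now [1 2 2 2 3], max=3
Drop 3: I rot2 at col 1 lands with bottom-row=3; cleared 0 line(s) (total 0); column heights now [1 4 4 4 4], max=4
Drop 4: S rot2 at col 1 lands with bottom-row=4; cleared 0 line(s) (total 0); column heights now [1 5 6 6 4], max=6
Test piece Z rot1 at col 3 (width 2): heights before test = [1 5 6 6 4]; fits = True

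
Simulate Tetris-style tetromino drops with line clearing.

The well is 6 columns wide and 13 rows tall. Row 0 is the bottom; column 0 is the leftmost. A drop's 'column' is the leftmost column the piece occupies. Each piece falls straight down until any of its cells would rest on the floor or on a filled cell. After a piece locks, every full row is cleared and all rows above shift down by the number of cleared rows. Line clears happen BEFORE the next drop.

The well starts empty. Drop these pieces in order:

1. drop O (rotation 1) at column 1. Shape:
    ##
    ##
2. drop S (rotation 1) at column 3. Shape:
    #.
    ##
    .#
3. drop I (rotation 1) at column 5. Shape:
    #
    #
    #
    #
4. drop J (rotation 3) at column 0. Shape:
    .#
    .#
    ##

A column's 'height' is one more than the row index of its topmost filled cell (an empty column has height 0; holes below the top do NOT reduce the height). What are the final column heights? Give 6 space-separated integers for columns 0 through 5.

Answer: 3 5 2 3 2 4

Derivation:
Drop 1: O rot1 at col 1 lands with bottom-row=0; cleared 0 line(s) (total 0); column heights now [0 2 2 0 0 0], max=2
Drop 2: S rot1 at col 3 lands with bottom-row=0; cleared 0 line(s) (total 0); column heights now [0 2 2 3 2 0], max=3
Drop 3: I rot1 at col 5 lands with bottom-row=0; cleared 0 line(s) (total 0); column heights now [0 2 2 3 2 4], max=4
Drop 4: J rot3 at col 0 lands with bottom-row=2; cleared 0 line(s) (total 0); column heights now [3 5 2 3 2 4], max=5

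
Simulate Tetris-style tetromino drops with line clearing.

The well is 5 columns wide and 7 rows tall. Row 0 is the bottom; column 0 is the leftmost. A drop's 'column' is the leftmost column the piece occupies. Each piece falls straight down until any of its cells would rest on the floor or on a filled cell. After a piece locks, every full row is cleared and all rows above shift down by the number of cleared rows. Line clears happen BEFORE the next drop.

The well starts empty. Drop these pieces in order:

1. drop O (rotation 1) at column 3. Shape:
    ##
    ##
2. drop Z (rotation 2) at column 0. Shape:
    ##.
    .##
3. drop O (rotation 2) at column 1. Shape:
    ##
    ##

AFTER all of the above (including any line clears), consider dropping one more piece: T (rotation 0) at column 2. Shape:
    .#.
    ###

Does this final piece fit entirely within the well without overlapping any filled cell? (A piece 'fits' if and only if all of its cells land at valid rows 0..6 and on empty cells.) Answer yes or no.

Drop 1: O rot1 at col 3 lands with bottom-row=0; cleared 0 line(s) (total 0); column heights now [0 0 0 2 2], max=2
Drop 2: Z rot2 at col 0 lands with bottom-row=0; cleared 0 line(s) (total 0); column heights now [2 2 1 2 2], max=2
Drop 3: O rot2 at col 1 lands with bottom-row=2; cleared 0 line(s) (total 0); column heights now [2 4 4 2 2], max=4
Test piece T rot0 at col 2 (width 3): heights before test = [2 4 4 2 2]; fits = True

Answer: yes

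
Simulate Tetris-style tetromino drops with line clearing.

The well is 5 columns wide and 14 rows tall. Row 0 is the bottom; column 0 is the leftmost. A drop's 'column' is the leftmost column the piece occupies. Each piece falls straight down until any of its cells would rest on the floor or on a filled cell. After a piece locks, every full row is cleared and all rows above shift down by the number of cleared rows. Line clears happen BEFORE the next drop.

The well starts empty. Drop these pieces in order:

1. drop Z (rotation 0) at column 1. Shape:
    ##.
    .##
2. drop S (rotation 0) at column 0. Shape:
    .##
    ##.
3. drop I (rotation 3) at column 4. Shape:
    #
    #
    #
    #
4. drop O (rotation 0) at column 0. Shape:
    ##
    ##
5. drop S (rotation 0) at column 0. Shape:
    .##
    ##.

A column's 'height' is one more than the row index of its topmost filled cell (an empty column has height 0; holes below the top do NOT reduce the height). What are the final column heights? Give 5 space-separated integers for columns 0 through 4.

Answer: 7 8 8 1 4

Derivation:
Drop 1: Z rot0 at col 1 lands with bottom-row=0; cleared 0 line(s) (total 0); column heights now [0 2 2 1 0], max=2
Drop 2: S rot0 at col 0 lands with bottom-row=2; cleared 0 line(s) (total 0); column heights now [3 4 4 1 0], max=4
Drop 3: I rot3 at col 4 lands with bottom-row=0; cleared 0 line(s) (total 0); column heights now [3 4 4 1 4], max=4
Drop 4: O rot0 at col 0 lands with bottom-row=4; cleared 0 line(s) (total 0); column heights now [6 6 4 1 4], max=6
Drop 5: S rot0 at col 0 lands with bottom-row=6; cleared 0 line(s) (total 0); column heights now [7 8 8 1 4], max=8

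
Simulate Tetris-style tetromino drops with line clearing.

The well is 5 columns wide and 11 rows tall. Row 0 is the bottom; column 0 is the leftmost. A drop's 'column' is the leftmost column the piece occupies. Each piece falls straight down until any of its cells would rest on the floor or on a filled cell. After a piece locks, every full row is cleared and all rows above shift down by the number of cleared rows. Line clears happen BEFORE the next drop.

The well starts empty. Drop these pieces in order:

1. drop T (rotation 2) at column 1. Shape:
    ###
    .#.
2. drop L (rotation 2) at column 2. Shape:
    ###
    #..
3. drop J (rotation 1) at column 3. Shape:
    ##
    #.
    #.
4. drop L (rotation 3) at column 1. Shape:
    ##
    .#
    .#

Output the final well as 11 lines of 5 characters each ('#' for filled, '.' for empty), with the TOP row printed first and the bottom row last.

Drop 1: T rot2 at col 1 lands with bottom-row=0; cleared 0 line(s) (total 0); column heights now [0 2 2 2 0], max=2
Drop 2: L rot2 at col 2 lands with bottom-row=2; cleared 0 line(s) (total 0); column heights now [0 2 4 4 4], max=4
Drop 3: J rot1 at col 3 lands with bottom-row=4; cleared 0 line(s) (total 0); column heights now [0 2 4 7 7], max=7
Drop 4: L rot3 at col 1 lands with bottom-row=4; cleared 0 line(s) (total 0); column heights now [0 7 7 7 7], max=7

Answer: .....
.....
.....
.....
.####
..##.
..##.
..###
..#..
.###.
..#..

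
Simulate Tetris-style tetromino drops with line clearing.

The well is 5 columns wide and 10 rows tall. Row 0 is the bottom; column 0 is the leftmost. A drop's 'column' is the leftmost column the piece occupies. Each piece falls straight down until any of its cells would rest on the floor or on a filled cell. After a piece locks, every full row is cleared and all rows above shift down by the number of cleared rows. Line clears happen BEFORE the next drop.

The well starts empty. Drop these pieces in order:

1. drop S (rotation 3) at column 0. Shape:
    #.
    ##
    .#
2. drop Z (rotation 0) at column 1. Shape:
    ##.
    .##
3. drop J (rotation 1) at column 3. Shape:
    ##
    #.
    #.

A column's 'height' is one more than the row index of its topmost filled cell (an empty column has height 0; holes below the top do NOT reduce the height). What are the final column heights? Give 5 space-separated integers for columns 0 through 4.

Answer: 3 3 3 5 5

Derivation:
Drop 1: S rot3 at col 0 lands with bottom-row=0; cleared 0 line(s) (total 0); column heights now [3 2 0 0 0], max=3
Drop 2: Z rot0 at col 1 lands with bottom-row=1; cleared 0 line(s) (total 0); column heights now [3 3 3 2 0], max=3
Drop 3: J rot1 at col 3 lands with bottom-row=2; cleared 0 line(s) (total 0); column heights now [3 3 3 5 5], max=5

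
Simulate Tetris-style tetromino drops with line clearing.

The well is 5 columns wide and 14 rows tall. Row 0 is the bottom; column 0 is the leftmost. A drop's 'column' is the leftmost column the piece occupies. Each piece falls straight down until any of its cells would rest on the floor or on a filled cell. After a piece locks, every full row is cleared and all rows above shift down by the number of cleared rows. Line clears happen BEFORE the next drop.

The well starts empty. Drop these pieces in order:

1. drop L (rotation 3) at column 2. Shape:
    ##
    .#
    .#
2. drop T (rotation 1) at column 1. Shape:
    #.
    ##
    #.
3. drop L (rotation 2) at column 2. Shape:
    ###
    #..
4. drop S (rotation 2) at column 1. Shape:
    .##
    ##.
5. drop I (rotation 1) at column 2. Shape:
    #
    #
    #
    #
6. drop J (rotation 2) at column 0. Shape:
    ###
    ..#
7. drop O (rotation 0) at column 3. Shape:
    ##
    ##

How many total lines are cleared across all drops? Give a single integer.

Drop 1: L rot3 at col 2 lands with bottom-row=0; cleared 0 line(s) (total 0); column heights now [0 0 3 3 0], max=3
Drop 2: T rot1 at col 1 lands with bottom-row=2; cleared 0 line(s) (total 0); column heights now [0 5 4 3 0], max=5
Drop 3: L rot2 at col 2 lands with bottom-row=4; cleared 0 line(s) (total 0); column heights now [0 5 6 6 6], max=6
Drop 4: S rot2 at col 1 lands with bottom-row=6; cleared 0 line(s) (total 0); column heights now [0 7 8 8 6], max=8
Drop 5: I rot1 at col 2 lands with bottom-row=8; cleared 0 line(s) (total 0); column heights now [0 7 12 8 6], max=12
Drop 6: J rot2 at col 0 lands with bottom-row=12; cleared 0 line(s) (total 0); column heights now [14 14 14 8 6], max=14
Drop 7: O rot0 at col 3 lands with bottom-row=8; cleared 0 line(s) (total 0); column heights now [14 14 14 10 10], max=14

Answer: 0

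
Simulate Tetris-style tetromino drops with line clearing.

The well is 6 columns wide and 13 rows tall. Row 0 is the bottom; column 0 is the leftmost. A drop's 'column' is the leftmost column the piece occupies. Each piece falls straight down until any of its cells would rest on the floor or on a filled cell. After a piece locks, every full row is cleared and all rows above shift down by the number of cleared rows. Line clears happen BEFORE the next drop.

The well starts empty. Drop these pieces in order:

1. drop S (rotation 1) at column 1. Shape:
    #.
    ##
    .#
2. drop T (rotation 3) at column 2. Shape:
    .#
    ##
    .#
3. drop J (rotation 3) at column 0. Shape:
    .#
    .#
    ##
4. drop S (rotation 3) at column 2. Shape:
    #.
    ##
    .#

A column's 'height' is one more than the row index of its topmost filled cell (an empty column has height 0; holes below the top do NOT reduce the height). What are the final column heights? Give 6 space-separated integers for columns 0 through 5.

Answer: 4 6 7 6 0 0

Derivation:
Drop 1: S rot1 at col 1 lands with bottom-row=0; cleared 0 line(s) (total 0); column heights now [0 3 2 0 0 0], max=3
Drop 2: T rot3 at col 2 lands with bottom-row=1; cleared 0 line(s) (total 0); column heights now [0 3 3 4 0 0], max=4
Drop 3: J rot3 at col 0 lands with bottom-row=3; cleared 0 line(s) (total 0); column heights now [4 6 3 4 0 0], max=6
Drop 4: S rot3 at col 2 lands with bottom-row=4; cleared 0 line(s) (total 0); column heights now [4 6 7 6 0 0], max=7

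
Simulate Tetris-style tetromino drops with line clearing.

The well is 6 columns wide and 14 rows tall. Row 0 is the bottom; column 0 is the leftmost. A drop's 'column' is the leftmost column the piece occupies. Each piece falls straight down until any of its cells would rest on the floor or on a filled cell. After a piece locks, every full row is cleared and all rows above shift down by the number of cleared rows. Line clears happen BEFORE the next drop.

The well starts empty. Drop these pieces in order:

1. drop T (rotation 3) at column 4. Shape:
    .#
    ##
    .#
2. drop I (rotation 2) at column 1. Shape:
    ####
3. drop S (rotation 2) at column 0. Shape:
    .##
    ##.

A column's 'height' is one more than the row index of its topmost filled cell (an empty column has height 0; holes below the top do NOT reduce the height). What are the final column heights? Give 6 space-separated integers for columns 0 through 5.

Drop 1: T rot3 at col 4 lands with bottom-row=0; cleared 0 line(s) (total 0); column heights now [0 0 0 0 2 3], max=3
Drop 2: I rot2 at col 1 lands with bottom-row=2; cleared 0 line(s) (total 0); column heights now [0 3 3 3 3 3], max=3
Drop 3: S rot2 at col 0 lands with bottom-row=3; cleared 0 line(s) (total 0); column heights now [4 5 5 3 3 3], max=5

Answer: 4 5 5 3 3 3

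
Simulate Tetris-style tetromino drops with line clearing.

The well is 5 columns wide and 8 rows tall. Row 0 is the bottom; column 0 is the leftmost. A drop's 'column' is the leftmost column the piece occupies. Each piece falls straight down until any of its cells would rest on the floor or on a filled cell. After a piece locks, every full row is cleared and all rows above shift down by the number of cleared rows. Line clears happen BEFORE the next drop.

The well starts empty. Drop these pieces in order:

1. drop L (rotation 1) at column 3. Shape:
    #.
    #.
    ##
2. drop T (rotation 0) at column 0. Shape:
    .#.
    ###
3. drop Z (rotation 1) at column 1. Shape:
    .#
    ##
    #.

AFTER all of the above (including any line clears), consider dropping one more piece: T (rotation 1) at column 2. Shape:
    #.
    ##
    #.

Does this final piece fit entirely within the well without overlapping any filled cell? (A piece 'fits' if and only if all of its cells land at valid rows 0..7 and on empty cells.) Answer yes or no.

Drop 1: L rot1 at col 3 lands with bottom-row=0; cleared 0 line(s) (total 0); column heights now [0 0 0 3 1], max=3
Drop 2: T rot0 at col 0 lands with bottom-row=0; cleared 1 line(s) (total 1); column heights now [0 1 0 2 0], max=2
Drop 3: Z rot1 at col 1 lands with bottom-row=1; cleared 0 line(s) (total 1); column heights now [0 3 4 2 0], max=4
Test piece T rot1 at col 2 (width 2): heights before test = [0 3 4 2 0]; fits = True

Answer: yes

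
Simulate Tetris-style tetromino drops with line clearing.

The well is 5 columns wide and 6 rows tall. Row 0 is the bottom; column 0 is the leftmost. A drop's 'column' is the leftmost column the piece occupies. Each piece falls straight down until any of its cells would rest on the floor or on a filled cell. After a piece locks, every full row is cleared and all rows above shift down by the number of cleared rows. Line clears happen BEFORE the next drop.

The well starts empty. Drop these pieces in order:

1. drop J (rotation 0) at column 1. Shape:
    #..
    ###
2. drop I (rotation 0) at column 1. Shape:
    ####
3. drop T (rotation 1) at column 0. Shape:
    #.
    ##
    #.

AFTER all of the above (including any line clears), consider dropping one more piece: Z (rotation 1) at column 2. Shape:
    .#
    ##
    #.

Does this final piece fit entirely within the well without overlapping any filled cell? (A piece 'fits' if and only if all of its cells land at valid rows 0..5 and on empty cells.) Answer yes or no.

Answer: yes

Derivation:
Drop 1: J rot0 at col 1 lands with bottom-row=0; cleared 0 line(s) (total 0); column heights now [0 2 1 1 0], max=2
Drop 2: I rot0 at col 1 lands with bottom-row=2; cleared 0 line(s) (total 0); column heights now [0 3 3 3 3], max=3
Drop 3: T rot1 at col 0 lands with bottom-row=2; cleared 1 line(s) (total 1); column heights now [4 3 1 1 0], max=4
Test piece Z rot1 at col 2 (width 2): heights before test = [4 3 1 1 0]; fits = True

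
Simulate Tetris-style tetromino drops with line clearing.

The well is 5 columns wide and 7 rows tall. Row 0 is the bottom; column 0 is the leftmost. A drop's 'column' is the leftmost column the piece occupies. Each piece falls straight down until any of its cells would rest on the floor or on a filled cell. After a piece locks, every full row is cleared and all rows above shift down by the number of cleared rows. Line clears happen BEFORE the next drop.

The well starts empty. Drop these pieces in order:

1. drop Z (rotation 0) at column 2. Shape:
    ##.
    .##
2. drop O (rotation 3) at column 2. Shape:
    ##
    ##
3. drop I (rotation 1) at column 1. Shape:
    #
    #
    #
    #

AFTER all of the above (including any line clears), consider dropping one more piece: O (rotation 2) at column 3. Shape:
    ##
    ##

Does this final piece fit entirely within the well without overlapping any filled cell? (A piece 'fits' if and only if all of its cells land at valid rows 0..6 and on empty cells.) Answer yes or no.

Drop 1: Z rot0 at col 2 lands with bottom-row=0; cleared 0 line(s) (total 0); column heights now [0 0 2 2 1], max=2
Drop 2: O rot3 at col 2 lands with bottom-row=2; cleared 0 line(s) (total 0); column heights now [0 0 4 4 1], max=4
Drop 3: I rot1 at col 1 lands with bottom-row=0; cleared 0 line(s) (total 0); column heights now [0 4 4 4 1], max=4
Test piece O rot2 at col 3 (width 2): heights before test = [0 4 4 4 1]; fits = True

Answer: yes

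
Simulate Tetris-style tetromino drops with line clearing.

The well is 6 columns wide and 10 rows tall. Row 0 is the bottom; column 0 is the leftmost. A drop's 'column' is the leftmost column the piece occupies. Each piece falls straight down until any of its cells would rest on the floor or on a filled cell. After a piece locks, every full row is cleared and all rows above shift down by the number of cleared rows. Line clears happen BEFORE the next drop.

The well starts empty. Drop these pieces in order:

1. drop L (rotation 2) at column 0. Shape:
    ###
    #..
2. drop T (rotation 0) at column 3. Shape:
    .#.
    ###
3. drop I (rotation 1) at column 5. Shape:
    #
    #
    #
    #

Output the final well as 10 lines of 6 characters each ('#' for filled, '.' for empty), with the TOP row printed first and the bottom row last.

Answer: ......
......
......
......
......
.....#
.....#
.....#
###.##
#..###

Derivation:
Drop 1: L rot2 at col 0 lands with bottom-row=0; cleared 0 line(s) (total 0); column heights now [2 2 2 0 0 0], max=2
Drop 2: T rot0 at col 3 lands with bottom-row=0; cleared 0 line(s) (total 0); column heights now [2 2 2 1 2 1], max=2
Drop 3: I rot1 at col 5 lands with bottom-row=1; cleared 0 line(s) (total 0); column heights now [2 2 2 1 2 5], max=5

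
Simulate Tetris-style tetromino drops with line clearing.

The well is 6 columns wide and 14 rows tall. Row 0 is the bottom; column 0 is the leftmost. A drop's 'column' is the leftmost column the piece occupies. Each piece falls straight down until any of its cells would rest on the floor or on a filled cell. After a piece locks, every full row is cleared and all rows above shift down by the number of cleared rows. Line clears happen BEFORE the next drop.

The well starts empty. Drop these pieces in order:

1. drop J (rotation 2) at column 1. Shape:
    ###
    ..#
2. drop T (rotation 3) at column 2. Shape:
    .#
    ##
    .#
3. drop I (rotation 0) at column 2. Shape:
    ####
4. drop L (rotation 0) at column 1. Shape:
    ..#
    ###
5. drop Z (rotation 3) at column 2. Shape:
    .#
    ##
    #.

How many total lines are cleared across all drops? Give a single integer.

Answer: 0

Derivation:
Drop 1: J rot2 at col 1 lands with bottom-row=0; cleared 0 line(s) (total 0); column heights now [0 2 2 2 0 0], max=2
Drop 2: T rot3 at col 2 lands with bottom-row=2; cleared 0 line(s) (total 0); column heights now [0 2 4 5 0 0], max=5
Drop 3: I rot0 at col 2 lands with bottom-row=5; cleared 0 line(s) (total 0); column heights now [0 2 6 6 6 6], max=6
Drop 4: L rot0 at col 1 lands with bottom-row=6; cleared 0 line(s) (total 0); column heights now [0 7 7 8 6 6], max=8
Drop 5: Z rot3 at col 2 lands with bottom-row=7; cleared 0 line(s) (total 0); column heights now [0 7 9 10 6 6], max=10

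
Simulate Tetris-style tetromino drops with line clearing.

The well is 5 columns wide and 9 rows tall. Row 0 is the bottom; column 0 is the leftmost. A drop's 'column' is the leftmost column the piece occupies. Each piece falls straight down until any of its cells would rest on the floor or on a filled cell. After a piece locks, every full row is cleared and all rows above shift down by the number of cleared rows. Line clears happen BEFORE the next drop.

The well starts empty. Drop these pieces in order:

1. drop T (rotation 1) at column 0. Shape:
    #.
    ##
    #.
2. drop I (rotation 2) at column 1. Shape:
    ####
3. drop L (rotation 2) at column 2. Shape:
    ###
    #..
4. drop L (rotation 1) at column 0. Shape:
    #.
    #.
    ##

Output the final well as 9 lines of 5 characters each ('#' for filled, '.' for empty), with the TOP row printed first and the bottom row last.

Answer: .....
.....
.....
.....
.....
#....
#....
##...
#.#..

Derivation:
Drop 1: T rot1 at col 0 lands with bottom-row=0; cleared 0 line(s) (total 0); column heights now [3 2 0 0 0], max=3
Drop 2: I rot2 at col 1 lands with bottom-row=2; cleared 1 line(s) (total 1); column heights now [2 2 0 0 0], max=2
Drop 3: L rot2 at col 2 lands with bottom-row=0; cleared 1 line(s) (total 2); column heights now [1 0 1 0 0], max=1
Drop 4: L rot1 at col 0 lands with bottom-row=1; cleared 0 line(s) (total 2); column heights now [4 2 1 0 0], max=4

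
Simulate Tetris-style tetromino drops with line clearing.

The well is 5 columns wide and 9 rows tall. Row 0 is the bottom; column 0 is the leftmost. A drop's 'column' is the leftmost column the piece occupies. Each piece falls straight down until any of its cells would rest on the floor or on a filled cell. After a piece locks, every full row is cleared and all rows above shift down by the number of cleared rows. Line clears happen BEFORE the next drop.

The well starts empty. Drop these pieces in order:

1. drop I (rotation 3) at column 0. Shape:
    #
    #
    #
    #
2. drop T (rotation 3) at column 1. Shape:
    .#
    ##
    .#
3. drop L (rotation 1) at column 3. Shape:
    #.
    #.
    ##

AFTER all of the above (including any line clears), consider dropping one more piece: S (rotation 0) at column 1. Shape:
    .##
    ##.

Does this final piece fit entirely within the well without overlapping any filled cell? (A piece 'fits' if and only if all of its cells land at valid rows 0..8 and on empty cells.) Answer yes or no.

Drop 1: I rot3 at col 0 lands with bottom-row=0; cleared 0 line(s) (total 0); column heights now [4 0 0 0 0], max=4
Drop 2: T rot3 at col 1 lands with bottom-row=0; cleared 0 line(s) (total 0); column heights now [4 2 3 0 0], max=4
Drop 3: L rot1 at col 3 lands with bottom-row=0; cleared 0 line(s) (total 0); column heights now [4 2 3 3 1], max=4
Test piece S rot0 at col 1 (width 3): heights before test = [4 2 3 3 1]; fits = True

Answer: yes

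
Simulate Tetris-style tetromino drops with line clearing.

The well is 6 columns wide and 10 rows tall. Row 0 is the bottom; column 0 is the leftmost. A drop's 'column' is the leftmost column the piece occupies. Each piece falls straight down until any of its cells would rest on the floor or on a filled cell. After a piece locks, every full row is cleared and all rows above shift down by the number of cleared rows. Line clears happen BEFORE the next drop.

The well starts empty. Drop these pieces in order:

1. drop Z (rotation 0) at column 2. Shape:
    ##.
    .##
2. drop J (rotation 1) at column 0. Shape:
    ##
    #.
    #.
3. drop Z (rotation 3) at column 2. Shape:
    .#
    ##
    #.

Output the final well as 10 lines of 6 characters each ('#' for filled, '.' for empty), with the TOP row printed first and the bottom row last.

Drop 1: Z rot0 at col 2 lands with bottom-row=0; cleared 0 line(s) (total 0); column heights now [0 0 2 2 1 0], max=2
Drop 2: J rot1 at col 0 lands with bottom-row=0; cleared 0 line(s) (total 0); column heights now [3 3 2 2 1 0], max=3
Drop 3: Z rot3 at col 2 lands with bottom-row=2; cleared 0 line(s) (total 0); column heights now [3 3 4 5 1 0], max=5

Answer: ......
......
......
......
......
...#..
..##..
###...
#.##..
#..##.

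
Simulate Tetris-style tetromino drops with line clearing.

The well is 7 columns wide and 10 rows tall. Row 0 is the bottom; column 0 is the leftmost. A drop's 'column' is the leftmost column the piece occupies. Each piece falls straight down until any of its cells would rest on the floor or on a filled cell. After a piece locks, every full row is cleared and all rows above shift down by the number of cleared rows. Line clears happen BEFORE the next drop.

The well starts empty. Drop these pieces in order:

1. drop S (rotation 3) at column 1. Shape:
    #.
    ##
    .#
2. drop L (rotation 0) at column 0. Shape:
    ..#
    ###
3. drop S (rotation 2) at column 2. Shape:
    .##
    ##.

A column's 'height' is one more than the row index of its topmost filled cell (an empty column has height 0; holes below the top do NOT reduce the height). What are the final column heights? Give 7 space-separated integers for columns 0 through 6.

Drop 1: S rot3 at col 1 lands with bottom-row=0; cleared 0 line(s) (total 0); column heights now [0 3 2 0 0 0 0], max=3
Drop 2: L rot0 at col 0 lands with bottom-row=3; cleared 0 line(s) (total 0); column heights now [4 4 5 0 0 0 0], max=5
Drop 3: S rot2 at col 2 lands with bottom-row=5; cleared 0 line(s) (total 0); column heights now [4 4 6 7 7 0 0], max=7

Answer: 4 4 6 7 7 0 0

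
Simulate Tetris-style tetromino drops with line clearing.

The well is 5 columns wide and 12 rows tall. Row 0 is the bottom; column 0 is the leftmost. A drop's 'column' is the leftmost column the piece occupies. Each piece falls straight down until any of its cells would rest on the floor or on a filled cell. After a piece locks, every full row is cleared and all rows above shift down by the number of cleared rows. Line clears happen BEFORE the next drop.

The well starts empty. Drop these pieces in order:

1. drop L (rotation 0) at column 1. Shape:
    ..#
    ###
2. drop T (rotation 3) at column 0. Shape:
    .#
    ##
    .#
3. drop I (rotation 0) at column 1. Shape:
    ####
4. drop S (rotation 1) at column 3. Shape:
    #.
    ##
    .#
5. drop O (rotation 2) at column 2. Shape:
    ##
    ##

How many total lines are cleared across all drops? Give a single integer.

Drop 1: L rot0 at col 1 lands with bottom-row=0; cleared 0 line(s) (total 0); column heights now [0 1 1 2 0], max=2
Drop 2: T rot3 at col 0 lands with bottom-row=1; cleared 0 line(s) (total 0); column heights now [3 4 1 2 0], max=4
Drop 3: I rot0 at col 1 lands with bottom-row=4; cleared 0 line(s) (total 0); column heights now [3 5 5 5 5], max=5
Drop 4: S rot1 at col 3 lands with bottom-row=5; cleared 0 line(s) (total 0); column heights now [3 5 5 8 7], max=8
Drop 5: O rot2 at col 2 lands with bottom-row=8; cleared 0 line(s) (total 0); column heights now [3 5 10 10 7], max=10

Answer: 0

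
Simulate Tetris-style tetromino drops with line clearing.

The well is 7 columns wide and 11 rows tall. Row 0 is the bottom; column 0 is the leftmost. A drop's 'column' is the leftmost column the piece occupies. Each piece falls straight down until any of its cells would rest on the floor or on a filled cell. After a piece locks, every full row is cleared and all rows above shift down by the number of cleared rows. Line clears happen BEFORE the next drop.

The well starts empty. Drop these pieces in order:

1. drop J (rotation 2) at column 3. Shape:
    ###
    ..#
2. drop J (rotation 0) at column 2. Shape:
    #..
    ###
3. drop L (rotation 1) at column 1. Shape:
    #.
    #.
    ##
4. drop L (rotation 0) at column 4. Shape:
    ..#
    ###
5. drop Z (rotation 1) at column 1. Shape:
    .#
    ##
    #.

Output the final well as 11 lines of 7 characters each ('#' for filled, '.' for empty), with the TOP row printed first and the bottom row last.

Drop 1: J rot2 at col 3 lands with bottom-row=0; cleared 0 line(s) (total 0); column heights now [0 0 0 2 2 2 0], max=2
Drop 2: J rot0 at col 2 lands with bottom-row=2; cleared 0 line(s) (total 0); column heights now [0 0 4 3 3 2 0], max=4
Drop 3: L rot1 at col 1 lands with bottom-row=4; cleared 0 line(s) (total 0); column heights now [0 7 5 3 3 2 0], max=7
Drop 4: L rot0 at col 4 lands with bottom-row=3; cleared 0 line(s) (total 0); column heights now [0 7 5 3 4 4 5], max=7
Drop 5: Z rot1 at col 1 lands with bottom-row=7; cleared 0 line(s) (total 0); column heights now [0 9 10 3 4 4 5], max=10

Answer: .......
..#....
.##....
.#.....
.#.....
.#.....
.##...#
..#.###
..###..
...###.
.....#.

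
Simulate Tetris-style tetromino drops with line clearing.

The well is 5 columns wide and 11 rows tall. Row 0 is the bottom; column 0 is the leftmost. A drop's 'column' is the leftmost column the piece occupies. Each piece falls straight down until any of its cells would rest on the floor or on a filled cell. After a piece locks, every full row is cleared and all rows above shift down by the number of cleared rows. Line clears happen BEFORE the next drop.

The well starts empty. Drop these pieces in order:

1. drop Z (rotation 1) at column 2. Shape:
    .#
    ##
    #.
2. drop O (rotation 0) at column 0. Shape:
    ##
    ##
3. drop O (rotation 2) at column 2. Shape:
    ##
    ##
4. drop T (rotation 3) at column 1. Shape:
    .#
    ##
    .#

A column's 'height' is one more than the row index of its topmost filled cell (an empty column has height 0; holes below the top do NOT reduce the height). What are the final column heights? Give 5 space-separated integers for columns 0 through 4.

Drop 1: Z rot1 at col 2 lands with bottom-row=0; cleared 0 line(s) (total 0); column heights now [0 0 2 3 0], max=3
Drop 2: O rot0 at col 0 lands with bottom-row=0; cleared 0 line(s) (total 0); column heights now [2 2 2 3 0], max=3
Drop 3: O rot2 at col 2 lands with bottom-row=3; cleared 0 line(s) (total 0); column heights now [2 2 5 5 0], max=5
Drop 4: T rot3 at col 1 lands with bottom-row=5; cleared 0 line(s) (total 0); column heights now [2 7 8 5 0], max=8

Answer: 2 7 8 5 0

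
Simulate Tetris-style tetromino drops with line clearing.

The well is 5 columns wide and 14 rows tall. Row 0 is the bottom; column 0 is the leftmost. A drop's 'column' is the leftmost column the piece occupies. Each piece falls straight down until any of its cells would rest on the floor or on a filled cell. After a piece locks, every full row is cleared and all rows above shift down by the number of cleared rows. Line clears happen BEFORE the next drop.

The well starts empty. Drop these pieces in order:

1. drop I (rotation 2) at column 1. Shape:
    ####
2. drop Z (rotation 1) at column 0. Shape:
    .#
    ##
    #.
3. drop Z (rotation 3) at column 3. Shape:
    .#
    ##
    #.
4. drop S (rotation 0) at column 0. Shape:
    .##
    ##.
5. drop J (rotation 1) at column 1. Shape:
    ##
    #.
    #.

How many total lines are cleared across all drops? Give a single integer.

Answer: 1

Derivation:
Drop 1: I rot2 at col 1 lands with bottom-row=0; cleared 0 line(s) (total 0); column heights now [0 1 1 1 1], max=1
Drop 2: Z rot1 at col 0 lands with bottom-row=0; cleared 1 line(s) (total 1); column heights now [1 2 0 0 0], max=2
Drop 3: Z rot3 at col 3 lands with bottom-row=0; cleared 0 line(s) (total 1); column heights now [1 2 0 2 3], max=3
Drop 4: S rot0 at col 0 lands with bottom-row=2; cleared 0 line(s) (total 1); column heights now [3 4 4 2 3], max=4
Drop 5: J rot1 at col 1 lands with bottom-row=4; cleared 0 line(s) (total 1); column heights now [3 7 7 2 3], max=7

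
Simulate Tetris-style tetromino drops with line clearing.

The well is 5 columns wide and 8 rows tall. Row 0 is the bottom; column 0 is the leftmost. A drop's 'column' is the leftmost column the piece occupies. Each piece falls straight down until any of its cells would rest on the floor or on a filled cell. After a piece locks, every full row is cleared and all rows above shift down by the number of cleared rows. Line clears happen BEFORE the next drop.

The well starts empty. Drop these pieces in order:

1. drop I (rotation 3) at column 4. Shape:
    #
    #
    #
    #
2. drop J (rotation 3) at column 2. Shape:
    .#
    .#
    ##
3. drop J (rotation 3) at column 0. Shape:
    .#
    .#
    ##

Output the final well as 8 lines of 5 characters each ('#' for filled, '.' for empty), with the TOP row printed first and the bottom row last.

Drop 1: I rot3 at col 4 lands with bottom-row=0; cleared 0 line(s) (total 0); column heights now [0 0 0 0 4], max=4
Drop 2: J rot3 at col 2 lands with bottom-row=0; cleared 0 line(s) (total 0); column heights now [0 0 1 3 4], max=4
Drop 3: J rot3 at col 0 lands with bottom-row=0; cleared 1 line(s) (total 1); column heights now [0 2 0 2 3], max=3

Answer: .....
.....
.....
.....
.....
....#
.#.##
.#.##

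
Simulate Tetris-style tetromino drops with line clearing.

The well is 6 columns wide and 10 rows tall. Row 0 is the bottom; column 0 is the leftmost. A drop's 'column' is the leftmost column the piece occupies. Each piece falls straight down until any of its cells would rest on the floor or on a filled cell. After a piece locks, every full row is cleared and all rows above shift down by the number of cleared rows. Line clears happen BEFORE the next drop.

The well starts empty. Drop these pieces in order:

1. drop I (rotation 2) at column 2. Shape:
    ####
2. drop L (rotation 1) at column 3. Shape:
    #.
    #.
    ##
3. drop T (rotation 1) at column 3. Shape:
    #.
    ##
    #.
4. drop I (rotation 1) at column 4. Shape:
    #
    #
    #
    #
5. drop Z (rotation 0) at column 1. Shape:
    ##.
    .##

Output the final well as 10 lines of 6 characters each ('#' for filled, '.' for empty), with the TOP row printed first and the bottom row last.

Drop 1: I rot2 at col 2 lands with bottom-row=0; cleared 0 line(s) (total 0); column heights now [0 0 1 1 1 1], max=1
Drop 2: L rot1 at col 3 lands with bottom-row=1; cleared 0 line(s) (total 0); column heights now [0 0 1 4 2 1], max=4
Drop 3: T rot1 at col 3 lands with bottom-row=4; cleared 0 line(s) (total 0); column heights now [0 0 1 7 6 1], max=7
Drop 4: I rot1 at col 4 lands with bottom-row=6; cleared 0 line(s) (total 0); column heights now [0 0 1 7 10 1], max=10
Drop 5: Z rot0 at col 1 lands with bottom-row=7; cleared 0 line(s) (total 0); column heights now [0 9 9 8 10 1], max=10

Answer: ....#.
.##.#.
..###.
...##.
...##.
...#..
...#..
...#..
...##.
..####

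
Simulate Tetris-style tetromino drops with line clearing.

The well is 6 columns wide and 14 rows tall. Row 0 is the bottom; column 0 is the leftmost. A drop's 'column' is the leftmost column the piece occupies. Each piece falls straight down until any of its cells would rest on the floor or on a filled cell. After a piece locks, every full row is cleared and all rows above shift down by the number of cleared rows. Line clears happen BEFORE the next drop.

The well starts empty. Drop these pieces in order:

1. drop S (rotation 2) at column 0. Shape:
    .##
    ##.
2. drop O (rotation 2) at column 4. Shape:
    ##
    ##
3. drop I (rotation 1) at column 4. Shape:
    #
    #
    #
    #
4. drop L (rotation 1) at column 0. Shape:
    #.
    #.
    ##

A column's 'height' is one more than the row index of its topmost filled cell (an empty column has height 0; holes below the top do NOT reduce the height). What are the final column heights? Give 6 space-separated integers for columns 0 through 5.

Drop 1: S rot2 at col 0 lands with bottom-row=0; cleared 0 line(s) (total 0); column heights now [1 2 2 0 0 0], max=2
Drop 2: O rot2 at col 4 lands with bottom-row=0; cleared 0 line(s) (total 0); column heights now [1 2 2 0 2 2], max=2
Drop 3: I rot1 at col 4 lands with bottom-row=2; cleared 0 line(s) (total 0); column heights now [1 2 2 0 6 2], max=6
Drop 4: L rot1 at col 0 lands with bottom-row=2; cleared 0 line(s) (total 0); column heights now [5 3 2 0 6 2], max=6

Answer: 5 3 2 0 6 2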